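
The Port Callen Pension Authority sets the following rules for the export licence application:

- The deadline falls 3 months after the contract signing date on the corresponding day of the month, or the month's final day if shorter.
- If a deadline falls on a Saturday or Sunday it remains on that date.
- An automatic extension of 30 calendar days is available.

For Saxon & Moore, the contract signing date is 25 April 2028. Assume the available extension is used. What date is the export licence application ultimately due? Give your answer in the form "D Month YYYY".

24 August 2028

3 months from 25 April 2028 is 25 July 2028.
25 July 2028 falls on a Tuesday. The rules make no weekend/holiday allowance, so it remains 25 July 2028.
Applying the 30-calendar-day extension: 25 July 2028 + 30 days = 24 August 2028.
24 August 2028 falls on a Thursday. The rules make no weekend/holiday allowance, so it remains 24 August 2028.
Deadline: 24 August 2028.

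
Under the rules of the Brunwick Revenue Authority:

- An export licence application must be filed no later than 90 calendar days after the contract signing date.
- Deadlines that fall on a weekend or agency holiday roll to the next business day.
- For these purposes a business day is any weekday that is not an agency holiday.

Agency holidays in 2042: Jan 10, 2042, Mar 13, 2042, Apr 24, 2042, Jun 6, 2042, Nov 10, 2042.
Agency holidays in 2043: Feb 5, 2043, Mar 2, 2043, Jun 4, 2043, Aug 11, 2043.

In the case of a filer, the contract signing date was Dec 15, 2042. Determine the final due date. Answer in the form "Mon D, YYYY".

Mar 16, 2043

From Dec 15, 2042, 90 calendar days later is Mar 15, 2043.
Because Mar 15, 2043 is a Sunday, the deadline becomes Mar 16, 2043 (Monday).
So the filing is due Mar 16, 2043.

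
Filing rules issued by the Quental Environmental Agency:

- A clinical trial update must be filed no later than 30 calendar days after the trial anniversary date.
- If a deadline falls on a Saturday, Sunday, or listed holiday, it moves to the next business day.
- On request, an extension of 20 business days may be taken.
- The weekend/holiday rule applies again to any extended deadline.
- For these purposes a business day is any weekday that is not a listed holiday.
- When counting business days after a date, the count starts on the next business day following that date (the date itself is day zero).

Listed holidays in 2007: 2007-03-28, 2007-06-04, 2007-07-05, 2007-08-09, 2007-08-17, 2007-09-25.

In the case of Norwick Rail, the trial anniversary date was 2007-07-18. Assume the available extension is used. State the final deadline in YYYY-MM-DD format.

2007-09-17

Adding 30 calendar days to 2007-07-18 gives 2007-08-17.
2007-08-17 falls on a listed holiday. Rolling to the next business day gives 2007-08-20, a Monday.
The 20-business-day extension runs from 2007-08-20 to 2007-09-17.
Since 2007-09-17 is a Monday and not a holiday, the date is unchanged.
The final due date is 2007-09-17.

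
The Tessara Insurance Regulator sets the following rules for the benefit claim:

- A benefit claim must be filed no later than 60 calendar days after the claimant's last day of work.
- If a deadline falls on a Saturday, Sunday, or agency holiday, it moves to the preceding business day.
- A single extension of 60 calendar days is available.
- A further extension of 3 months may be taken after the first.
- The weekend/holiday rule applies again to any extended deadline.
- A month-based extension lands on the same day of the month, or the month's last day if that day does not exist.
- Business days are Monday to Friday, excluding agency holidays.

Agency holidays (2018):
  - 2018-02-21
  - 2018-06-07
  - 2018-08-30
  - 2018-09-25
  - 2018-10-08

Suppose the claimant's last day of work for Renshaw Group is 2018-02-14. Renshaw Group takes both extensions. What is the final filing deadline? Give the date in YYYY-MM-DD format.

Trigger date 2018-02-14 + 60 calendar days = 2018-04-15.
2018-04-15 falls on a Sunday. Rolling to the preceding business day gives 2018-04-13, a Friday.
The 60-calendar-day extension moves the deadline from 2018-04-13 to 2018-06-12.
2018-06-12 is a Tuesday and not a listed holiday, so it stands.
Add 3 months to 2018-06-12: 2018-09-12.
2018-09-12 is a Wednesday and not a listed holiday, so it stands.
The final due date is 2018-09-12.

2018-09-12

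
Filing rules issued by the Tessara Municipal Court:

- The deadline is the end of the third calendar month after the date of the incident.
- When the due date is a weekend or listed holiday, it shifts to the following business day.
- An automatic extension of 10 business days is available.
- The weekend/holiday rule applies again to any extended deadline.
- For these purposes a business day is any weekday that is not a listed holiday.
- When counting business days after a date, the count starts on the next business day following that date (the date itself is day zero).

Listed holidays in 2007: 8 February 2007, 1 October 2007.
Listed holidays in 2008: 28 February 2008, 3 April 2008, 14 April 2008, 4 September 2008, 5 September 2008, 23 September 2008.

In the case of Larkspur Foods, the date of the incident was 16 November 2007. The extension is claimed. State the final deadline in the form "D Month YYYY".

14 March 2008

3 months after 16 November 2007 falls in February 2008; the last day of that month is 29 February 2008.
29 February 2008 is a Friday and not a listed holiday, so it stands.
Applying the 10-business-day extension: 10 business days after 29 February 2008 is 14 March 2008.
14 March 2008 falls on a Friday, which is a business day, so no adjustment is needed.
So the filing is due 14 March 2008.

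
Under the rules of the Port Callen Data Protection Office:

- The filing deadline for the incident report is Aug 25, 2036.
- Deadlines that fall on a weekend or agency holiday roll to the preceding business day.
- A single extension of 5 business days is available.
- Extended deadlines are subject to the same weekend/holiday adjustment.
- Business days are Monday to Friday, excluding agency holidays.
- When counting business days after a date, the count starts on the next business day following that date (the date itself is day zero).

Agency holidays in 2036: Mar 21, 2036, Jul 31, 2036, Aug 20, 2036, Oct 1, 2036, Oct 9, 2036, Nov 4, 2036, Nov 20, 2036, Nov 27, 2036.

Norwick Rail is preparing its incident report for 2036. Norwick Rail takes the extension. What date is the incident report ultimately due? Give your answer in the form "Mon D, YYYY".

The stated deadline is Aug 25, 2036.
Since Aug 25, 2036 is a Monday and not a holiday, the date is unchanged.
The 5-business-day extension runs from Aug 25, 2036 to Sep 1, 2036.
Sep 1, 2036 (Monday) is already a business day.
So the filing is due Sep 1, 2036.

Sep 1, 2036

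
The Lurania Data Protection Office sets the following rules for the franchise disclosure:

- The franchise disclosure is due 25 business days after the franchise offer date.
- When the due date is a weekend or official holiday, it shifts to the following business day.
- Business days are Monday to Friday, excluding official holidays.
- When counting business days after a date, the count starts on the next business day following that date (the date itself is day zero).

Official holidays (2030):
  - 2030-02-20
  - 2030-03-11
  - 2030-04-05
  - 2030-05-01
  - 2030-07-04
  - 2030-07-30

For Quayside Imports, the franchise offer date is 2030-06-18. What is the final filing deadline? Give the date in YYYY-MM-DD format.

Starting the day after 2030-06-18 and counting 25 business days lands on 2030-07-24.
2030-07-24 is a Wednesday and not a listed holiday, so it stands.
Final deadline: 2030-07-24.

2030-07-24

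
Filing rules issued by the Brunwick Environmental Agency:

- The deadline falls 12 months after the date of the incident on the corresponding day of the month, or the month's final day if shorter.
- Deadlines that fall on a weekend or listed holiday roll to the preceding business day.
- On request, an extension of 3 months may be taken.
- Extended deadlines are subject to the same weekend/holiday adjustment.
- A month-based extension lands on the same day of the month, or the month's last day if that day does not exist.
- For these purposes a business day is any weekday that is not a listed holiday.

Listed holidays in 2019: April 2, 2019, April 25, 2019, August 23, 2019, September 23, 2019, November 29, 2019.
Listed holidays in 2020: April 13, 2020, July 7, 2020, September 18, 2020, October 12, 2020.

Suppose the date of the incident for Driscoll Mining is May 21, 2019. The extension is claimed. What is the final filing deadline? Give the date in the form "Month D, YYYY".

August 21, 2020

Moving 12 months forward from May 21, 2019 on the corresponding day gives May 21, 2020.
Since May 21, 2020 is a Thursday and not a holiday, the date is unchanged.
Add 3 months to May 21, 2020: August 21, 2020.
August 21, 2020 falls on a Friday, which is a business day, so no adjustment is needed.
The final due date is August 21, 2020.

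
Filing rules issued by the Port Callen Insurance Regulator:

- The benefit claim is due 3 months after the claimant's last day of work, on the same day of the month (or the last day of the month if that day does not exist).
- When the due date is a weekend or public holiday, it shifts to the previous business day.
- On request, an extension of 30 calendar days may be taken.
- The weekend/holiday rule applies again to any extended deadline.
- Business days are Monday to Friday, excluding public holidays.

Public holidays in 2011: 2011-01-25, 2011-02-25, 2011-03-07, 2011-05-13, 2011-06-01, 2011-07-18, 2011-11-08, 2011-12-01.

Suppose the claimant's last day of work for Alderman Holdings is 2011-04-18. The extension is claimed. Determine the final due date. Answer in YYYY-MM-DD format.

2011-08-12

Moving 3 months forward from 2011-04-18 on the corresponding day gives 2011-07-18.
Because 2011-07-18 is a listed holiday, the deadline becomes 2011-07-15 (Friday).
Add the 30 calendar-day extension to 2011-07-15: 2011-08-14.
2011-08-14 falls on a Sunday. Rolling to the preceding business day gives 2011-08-12, a Friday.
Deadline: 2011-08-12.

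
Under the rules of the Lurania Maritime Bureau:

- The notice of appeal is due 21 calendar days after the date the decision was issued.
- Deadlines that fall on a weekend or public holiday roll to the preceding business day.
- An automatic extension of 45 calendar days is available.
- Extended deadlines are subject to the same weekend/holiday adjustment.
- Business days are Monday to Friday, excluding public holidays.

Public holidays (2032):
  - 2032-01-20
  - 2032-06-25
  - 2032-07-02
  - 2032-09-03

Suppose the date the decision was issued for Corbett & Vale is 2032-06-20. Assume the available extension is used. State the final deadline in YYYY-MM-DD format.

2032-08-23

From 2032-06-20, 21 calendar days later is 2032-07-11.
2032-07-11 is a Sunday, so it moves to the preceding business day, 2032-07-09 (Friday).
Add the 45 calendar-day extension to 2032-07-09: 2032-08-23.
Since 2032-08-23 is a Monday and not a holiday, the date is unchanged.
So the filing is due 2032-08-23.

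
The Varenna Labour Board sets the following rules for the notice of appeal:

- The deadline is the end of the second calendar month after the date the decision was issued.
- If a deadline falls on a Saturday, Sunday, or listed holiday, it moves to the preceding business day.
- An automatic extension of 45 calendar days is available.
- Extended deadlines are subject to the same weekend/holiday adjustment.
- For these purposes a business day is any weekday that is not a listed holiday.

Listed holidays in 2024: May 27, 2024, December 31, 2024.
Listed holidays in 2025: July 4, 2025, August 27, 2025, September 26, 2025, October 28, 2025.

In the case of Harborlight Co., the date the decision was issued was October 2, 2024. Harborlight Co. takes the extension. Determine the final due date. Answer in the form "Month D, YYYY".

February 13, 2025

2 months after October 2, 2024 falls in December 2024; the last day of that month is December 31, 2024.
Because December 31, 2024 is a listed holiday, the deadline becomes December 30, 2024 (Monday).
With the 45-day extension, December 30, 2024 becomes February 13, 2025.
Since February 13, 2025 is a Thursday and not a holiday, the date is unchanged.
So the filing is due February 13, 2025.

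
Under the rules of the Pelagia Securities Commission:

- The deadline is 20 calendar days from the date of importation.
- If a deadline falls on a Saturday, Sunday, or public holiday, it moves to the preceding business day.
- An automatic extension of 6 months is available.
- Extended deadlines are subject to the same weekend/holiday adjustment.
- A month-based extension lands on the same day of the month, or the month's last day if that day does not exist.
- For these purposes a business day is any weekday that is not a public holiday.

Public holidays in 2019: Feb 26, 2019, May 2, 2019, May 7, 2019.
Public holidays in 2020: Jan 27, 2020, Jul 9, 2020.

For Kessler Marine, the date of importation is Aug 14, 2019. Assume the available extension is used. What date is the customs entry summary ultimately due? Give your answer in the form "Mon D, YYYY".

Mar 3, 2020

Trigger date Aug 14, 2019 + 20 calendar days = Sep 3, 2019.
Sep 3, 2019 falls on a Tuesday, which is a business day, so no adjustment is needed.
Applying the 6 months extension: 6 months after Sep 3, 2019 is Mar 3, 2020.
Mar 3, 2020 is a Tuesday and not a listed holiday, so it stands.
Final deadline: Mar 3, 2020.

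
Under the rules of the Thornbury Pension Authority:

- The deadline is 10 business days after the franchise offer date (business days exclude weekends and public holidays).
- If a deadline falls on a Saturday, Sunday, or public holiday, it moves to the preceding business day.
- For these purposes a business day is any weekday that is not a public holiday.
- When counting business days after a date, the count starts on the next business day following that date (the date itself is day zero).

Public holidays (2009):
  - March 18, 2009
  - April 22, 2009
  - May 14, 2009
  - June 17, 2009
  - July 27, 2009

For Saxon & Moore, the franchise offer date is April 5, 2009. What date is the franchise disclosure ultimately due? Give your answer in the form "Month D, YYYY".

April 17, 2009

Counting 10 business days after April 5, 2009 (skipping weekends and listed holidays) reaches April 17, 2009.
April 17, 2009 falls on a Friday, which is a business day, so no adjustment is needed.
The final due date is April 17, 2009.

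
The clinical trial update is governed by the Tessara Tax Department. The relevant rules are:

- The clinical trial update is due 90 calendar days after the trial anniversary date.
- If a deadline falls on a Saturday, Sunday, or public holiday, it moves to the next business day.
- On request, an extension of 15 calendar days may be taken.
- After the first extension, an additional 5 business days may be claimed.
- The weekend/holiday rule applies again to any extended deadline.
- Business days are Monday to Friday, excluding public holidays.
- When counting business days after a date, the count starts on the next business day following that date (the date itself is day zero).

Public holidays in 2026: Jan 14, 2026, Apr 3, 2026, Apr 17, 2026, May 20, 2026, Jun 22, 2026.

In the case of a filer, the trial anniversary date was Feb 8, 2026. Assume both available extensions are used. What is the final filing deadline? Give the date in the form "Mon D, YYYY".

Jun 2, 2026

From Feb 8, 2026, 90 calendar days later is May 9, 2026.
May 9, 2026 is a Saturday; the next business day is May 11, 2026 (Monday).
Applying the 15-calendar-day extension: May 11, 2026 + 15 days = May 26, 2026.
May 26, 2026 falls on a Tuesday, which is a business day, so no adjustment is needed.
Applying the 5-business-day extension: 5 business days after May 26, 2026 is Jun 2, 2026.
Jun 2, 2026 falls on a Tuesday, which is a business day, so no adjustment is needed.
Deadline: Jun 2, 2026.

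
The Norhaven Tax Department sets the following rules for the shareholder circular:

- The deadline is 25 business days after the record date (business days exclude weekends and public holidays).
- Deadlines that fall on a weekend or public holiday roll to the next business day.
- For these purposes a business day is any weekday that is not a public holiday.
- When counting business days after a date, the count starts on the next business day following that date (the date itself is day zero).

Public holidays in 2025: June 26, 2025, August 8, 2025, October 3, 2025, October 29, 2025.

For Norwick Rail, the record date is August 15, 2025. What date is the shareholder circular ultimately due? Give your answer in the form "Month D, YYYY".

25 business days after August 15, 2025, excluding weekends and holidays, is September 19, 2025.
September 19, 2025 is a Friday and not a listed holiday, so it stands.
Deadline: September 19, 2025.

September 19, 2025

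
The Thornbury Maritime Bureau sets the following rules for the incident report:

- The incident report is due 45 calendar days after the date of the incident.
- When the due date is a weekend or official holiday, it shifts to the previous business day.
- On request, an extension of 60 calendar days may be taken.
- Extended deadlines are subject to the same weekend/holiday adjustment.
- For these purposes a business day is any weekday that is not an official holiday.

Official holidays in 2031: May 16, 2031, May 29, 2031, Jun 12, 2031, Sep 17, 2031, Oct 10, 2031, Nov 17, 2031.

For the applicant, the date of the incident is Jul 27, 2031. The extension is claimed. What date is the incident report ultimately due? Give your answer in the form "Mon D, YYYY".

Adding 45 calendar days to Jul 27, 2031 gives Sep 10, 2031.
Since Sep 10, 2031 is a Wednesday and not a holiday, the date is unchanged.
Add the 60 calendar-day extension to Sep 10, 2031: Nov 9, 2031.
Nov 9, 2031 is a Sunday; the preceding business day is Nov 7, 2031 (Friday).
The final due date is Nov 7, 2031.

Nov 7, 2031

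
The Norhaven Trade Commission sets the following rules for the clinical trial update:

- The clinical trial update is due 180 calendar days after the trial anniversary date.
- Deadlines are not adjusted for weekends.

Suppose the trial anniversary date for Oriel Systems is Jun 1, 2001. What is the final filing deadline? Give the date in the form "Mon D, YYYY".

180 calendar days after Jun 1, 2001 is Nov 28, 2001.
Nov 28, 2001 falls on a Wednesday. The rules make no weekend/holiday allowance, so it remains Nov 28, 2001.
Deadline: Nov 28, 2001.

Nov 28, 2001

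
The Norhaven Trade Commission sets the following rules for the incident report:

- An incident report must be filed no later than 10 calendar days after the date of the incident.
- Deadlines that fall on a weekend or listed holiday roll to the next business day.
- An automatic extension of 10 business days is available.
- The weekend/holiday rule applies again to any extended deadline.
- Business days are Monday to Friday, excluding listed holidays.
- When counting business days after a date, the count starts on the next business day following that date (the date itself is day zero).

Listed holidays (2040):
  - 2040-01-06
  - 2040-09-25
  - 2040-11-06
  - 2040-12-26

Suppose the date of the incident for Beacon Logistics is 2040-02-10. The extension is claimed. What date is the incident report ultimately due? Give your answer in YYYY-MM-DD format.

2040-03-05

10 calendar days after 2040-02-10 is 2040-02-20.
Since 2040-02-20 is a Monday and not a holiday, the date is unchanged.
The 10-business-day extension runs from 2040-02-20 to 2040-03-05.
Since 2040-03-05 is a Monday and not a holiday, the date is unchanged.
The final due date is 2040-03-05.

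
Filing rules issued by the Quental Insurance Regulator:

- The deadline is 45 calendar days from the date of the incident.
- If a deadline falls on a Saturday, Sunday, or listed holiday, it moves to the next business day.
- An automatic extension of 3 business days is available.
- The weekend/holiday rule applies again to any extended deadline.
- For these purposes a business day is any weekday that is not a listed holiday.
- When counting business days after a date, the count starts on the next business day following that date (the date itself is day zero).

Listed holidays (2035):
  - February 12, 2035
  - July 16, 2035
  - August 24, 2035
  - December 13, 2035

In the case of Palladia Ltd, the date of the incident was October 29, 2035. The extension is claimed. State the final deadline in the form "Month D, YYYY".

December 19, 2035

45 calendar days after October 29, 2035 is December 13, 2035.
Because December 13, 2035 is a listed holiday, the deadline becomes December 14, 2035 (Friday).
The 3-business-day extension runs from December 14, 2035 to December 19, 2035.
December 19, 2035 falls on a Wednesday, which is a business day, so no adjustment is needed.
So the filing is due December 19, 2035.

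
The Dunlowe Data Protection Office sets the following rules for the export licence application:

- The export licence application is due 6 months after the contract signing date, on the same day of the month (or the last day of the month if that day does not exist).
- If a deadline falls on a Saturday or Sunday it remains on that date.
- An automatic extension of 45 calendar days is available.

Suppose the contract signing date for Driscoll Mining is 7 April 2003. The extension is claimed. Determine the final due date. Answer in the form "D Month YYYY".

6 months after 7 April 2003, on the same day of the month, is 7 October 2003.
No adjustment is made for weekends or holidays, so 7 October 2003 stands.
Applying the 45-calendar-day extension: 7 October 2003 + 45 days = 21 November 2003.
21 November 2003 falls on a Friday. The rules make no weekend/holiday allowance, so it remains 21 November 2003.
So the filing is due 21 November 2003.

21 November 2003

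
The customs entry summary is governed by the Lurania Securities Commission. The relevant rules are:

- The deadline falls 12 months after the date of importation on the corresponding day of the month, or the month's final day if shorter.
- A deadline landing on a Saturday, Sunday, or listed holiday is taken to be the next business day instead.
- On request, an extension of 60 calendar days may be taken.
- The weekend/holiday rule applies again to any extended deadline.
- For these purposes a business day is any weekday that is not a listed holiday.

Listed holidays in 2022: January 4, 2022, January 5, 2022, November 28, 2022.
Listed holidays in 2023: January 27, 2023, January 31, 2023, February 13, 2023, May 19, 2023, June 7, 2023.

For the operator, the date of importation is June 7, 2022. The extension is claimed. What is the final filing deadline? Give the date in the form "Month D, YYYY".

August 7, 2023

12 months after June 7, 2022, on the same day of the month, is June 7, 2023.
June 7, 2023 is a listed holiday, so it moves to the next business day, June 8, 2023 (Thursday).
Applying the 60-calendar-day extension: June 8, 2023 + 60 days = August 7, 2023.
August 7, 2023 (Monday) is already a business day.
Final deadline: August 7, 2023.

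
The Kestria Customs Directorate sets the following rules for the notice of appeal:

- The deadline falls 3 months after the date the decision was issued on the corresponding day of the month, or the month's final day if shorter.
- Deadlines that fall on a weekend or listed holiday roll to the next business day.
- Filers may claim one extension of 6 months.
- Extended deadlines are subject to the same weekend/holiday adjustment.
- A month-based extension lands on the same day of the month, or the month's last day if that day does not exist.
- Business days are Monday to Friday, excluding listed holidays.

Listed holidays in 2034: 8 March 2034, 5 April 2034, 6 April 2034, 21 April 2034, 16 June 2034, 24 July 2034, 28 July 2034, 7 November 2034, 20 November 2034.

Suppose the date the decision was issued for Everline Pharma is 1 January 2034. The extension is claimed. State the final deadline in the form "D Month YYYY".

3 October 2034

3 months from 1 January 2034 is 1 April 2034.
Because 1 April 2034 is a Saturday, the deadline becomes 3 April 2034 (Monday).
Add 6 months to 3 April 2034: 3 October 2034.
Since 3 October 2034 is a Tuesday and not a holiday, the date is unchanged.
Final deadline: 3 October 2034.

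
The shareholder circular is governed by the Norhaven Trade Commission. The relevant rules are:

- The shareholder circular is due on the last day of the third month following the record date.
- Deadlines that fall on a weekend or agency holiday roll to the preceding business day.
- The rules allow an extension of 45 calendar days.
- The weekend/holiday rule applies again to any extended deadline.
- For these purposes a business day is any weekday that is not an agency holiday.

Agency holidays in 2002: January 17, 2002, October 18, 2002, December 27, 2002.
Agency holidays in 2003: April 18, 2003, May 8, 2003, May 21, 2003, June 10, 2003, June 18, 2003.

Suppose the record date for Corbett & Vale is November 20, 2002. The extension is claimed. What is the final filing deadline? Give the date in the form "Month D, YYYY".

3 months after November 20, 2002 is February 2003; that month ends on February 28, 2003.
February 28, 2003 falls on a Friday, which is a business day, so no adjustment is needed.
The 45-calendar-day extension moves the deadline from February 28, 2003 to April 14, 2003.
April 14, 2003 is a Monday and not a listed holiday, so it stands.
Final deadline: April 14, 2003.

April 14, 2003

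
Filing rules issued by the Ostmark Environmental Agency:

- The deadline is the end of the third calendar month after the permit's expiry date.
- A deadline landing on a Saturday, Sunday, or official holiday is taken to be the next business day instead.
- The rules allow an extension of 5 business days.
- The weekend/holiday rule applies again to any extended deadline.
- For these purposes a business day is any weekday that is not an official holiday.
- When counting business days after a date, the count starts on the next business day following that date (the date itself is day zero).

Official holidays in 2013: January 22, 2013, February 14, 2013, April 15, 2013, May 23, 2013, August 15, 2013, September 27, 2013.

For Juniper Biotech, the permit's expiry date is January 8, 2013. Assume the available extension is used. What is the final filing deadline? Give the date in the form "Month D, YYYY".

3 months after January 8, 2013 is April 2013; that month ends on April 30, 2013.
April 30, 2013 is a Tuesday and not a listed holiday, so it stands.
Counting 5 further business days from April 30, 2013 reaches May 7, 2013.
May 7, 2013 is a Tuesday and not a listed holiday, so it stands.
Final deadline: May 7, 2013.

May 7, 2013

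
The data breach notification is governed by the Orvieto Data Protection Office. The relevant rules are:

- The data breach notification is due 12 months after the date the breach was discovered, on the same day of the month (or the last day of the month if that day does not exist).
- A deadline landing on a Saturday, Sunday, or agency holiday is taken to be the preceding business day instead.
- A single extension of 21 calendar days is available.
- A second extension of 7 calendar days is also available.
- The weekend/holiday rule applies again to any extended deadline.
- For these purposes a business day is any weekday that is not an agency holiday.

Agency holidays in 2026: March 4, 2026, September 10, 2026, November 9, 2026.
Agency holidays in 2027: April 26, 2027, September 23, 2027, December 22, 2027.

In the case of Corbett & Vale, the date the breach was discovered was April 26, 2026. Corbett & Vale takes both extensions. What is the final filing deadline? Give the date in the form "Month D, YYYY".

12 months from April 26, 2026 is April 26, 2027.
April 26, 2027 is a listed holiday, so it moves to the preceding business day, April 23, 2027 (Friday).
Add the 21 calendar-day extension to April 23, 2027: May 14, 2027.
May 14, 2027 (Friday) is already a business day.
Add the 7 calendar-day extension to May 14, 2027: May 21, 2027.
May 21, 2027 (Friday) is already a business day.
So the filing is due May 21, 2027.

May 21, 2027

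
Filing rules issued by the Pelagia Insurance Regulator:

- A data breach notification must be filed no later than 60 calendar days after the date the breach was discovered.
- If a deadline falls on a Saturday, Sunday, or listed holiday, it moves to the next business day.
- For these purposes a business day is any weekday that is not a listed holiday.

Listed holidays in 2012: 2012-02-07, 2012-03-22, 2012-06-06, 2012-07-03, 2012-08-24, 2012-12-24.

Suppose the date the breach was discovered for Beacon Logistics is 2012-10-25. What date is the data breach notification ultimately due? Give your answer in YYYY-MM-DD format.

60 calendar days after 2012-10-25 is 2012-12-24.
2012-12-24 is a listed holiday, so it moves to the next business day, 2012-12-25 (Tuesday).
The final due date is 2012-12-25.

2012-12-25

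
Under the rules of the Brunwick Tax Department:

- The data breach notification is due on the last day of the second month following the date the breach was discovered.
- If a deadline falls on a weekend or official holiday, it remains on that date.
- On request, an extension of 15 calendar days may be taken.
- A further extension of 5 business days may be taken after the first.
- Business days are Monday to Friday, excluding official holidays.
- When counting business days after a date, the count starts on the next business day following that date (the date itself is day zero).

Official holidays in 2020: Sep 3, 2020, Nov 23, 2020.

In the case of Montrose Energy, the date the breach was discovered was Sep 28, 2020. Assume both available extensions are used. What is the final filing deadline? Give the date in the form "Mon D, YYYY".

Dec 22, 2020

2 months after Sep 28, 2020 is November 2020; that month ends on Nov 30, 2020.
Nov 30, 2020 is a Monday; no weekend or holiday adjustment applies.
Applying the 15-calendar-day extension: Nov 30, 2020 + 15 days = Dec 15, 2020.
No adjustment is made for weekends or holidays, so Dec 15, 2020 stands.
The 5-business-day extension runs from Dec 15, 2020 to Dec 22, 2020.
Dec 22, 2020 is a Tuesday; no weekend or holiday adjustment applies.
Final deadline: Dec 22, 2020.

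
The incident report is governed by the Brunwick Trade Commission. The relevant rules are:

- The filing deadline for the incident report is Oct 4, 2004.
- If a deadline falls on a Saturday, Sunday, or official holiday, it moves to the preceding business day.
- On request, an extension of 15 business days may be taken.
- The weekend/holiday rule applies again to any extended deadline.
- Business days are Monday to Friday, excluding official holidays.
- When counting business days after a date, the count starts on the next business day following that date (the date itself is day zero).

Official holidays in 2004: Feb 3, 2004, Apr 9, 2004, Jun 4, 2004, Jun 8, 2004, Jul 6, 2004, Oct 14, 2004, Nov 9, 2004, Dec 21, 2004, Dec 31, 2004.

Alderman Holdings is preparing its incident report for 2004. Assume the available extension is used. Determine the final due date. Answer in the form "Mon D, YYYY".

Oct 26, 2004

Start from the fixed due date, Oct 4, 2004.
Oct 4, 2004 is a Monday and not a listed holiday, so it stands.
The 15-business-day extension runs from Oct 4, 2004 to Oct 26, 2004.
Oct 26, 2004 falls on a Tuesday, which is a business day, so no adjustment is needed.
The final due date is Oct 26, 2004.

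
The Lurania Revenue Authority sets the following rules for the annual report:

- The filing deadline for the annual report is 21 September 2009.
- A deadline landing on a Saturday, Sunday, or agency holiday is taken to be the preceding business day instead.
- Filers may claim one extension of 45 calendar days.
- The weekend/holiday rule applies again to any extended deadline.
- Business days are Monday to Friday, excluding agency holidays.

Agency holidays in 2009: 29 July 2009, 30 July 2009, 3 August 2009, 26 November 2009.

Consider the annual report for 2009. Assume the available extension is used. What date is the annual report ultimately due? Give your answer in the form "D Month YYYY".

The statutory due date is 21 September 2009.
21 September 2009 falls on a Monday, which is a business day, so no adjustment is needed.
Add the 45 calendar-day extension to 21 September 2009: 5 November 2009.
5 November 2009 (Thursday) is already a business day.
Final deadline: 5 November 2009.

5 November 2009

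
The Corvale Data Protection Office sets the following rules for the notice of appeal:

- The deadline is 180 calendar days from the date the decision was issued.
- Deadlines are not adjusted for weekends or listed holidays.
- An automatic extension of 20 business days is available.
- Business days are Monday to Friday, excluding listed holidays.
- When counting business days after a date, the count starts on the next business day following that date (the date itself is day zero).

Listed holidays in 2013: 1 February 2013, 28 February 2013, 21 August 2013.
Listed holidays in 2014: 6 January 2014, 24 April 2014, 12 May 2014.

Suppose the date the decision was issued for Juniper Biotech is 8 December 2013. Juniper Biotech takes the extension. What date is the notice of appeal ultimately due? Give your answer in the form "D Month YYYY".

From 8 December 2013, 180 calendar days later is 6 June 2014.
No adjustment is made for weekends or holidays, so 6 June 2014 stands.
Counting 20 further business days from 6 June 2014 reaches 4 July 2014.
No adjustment is made for weekends or holidays, so 4 July 2014 stands.
So the filing is due 4 July 2014.

4 July 2014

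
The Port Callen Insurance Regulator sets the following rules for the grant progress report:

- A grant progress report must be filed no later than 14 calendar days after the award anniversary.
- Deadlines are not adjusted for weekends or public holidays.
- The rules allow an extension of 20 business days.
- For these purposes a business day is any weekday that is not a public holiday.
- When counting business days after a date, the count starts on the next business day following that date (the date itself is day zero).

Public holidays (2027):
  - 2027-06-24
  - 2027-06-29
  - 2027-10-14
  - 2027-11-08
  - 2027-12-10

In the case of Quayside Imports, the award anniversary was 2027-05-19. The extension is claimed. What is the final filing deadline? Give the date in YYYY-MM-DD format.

2027-07-02

Trigger date 2027-05-19 + 14 calendar days = 2027-06-02.
2027-06-02 is a Wednesday; no weekend or holiday adjustment applies.
Counting 20 further business days from 2027-06-02 reaches 2027-07-02.
2027-07-02 falls on a Friday. The rules make no weekend/holiday allowance, so it remains 2027-07-02.
Final deadline: 2027-07-02.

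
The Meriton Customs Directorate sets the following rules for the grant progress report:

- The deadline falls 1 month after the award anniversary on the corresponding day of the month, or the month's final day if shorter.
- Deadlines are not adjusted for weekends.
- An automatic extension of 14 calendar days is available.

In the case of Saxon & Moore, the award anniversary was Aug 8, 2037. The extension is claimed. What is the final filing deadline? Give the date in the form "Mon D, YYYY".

Moving 1 month forward from Aug 8, 2037 on the corresponding day gives Sep 8, 2037.
Sep 8, 2037 falls on a Tuesday. The rules make no weekend/holiday allowance, so it remains Sep 8, 2037.
The 14-calendar-day extension moves the deadline from Sep 8, 2037 to Sep 22, 2037.
Sep 22, 2037 is a Tuesday; no weekend or holiday adjustment applies.
Final deadline: Sep 22, 2037.

Sep 22, 2037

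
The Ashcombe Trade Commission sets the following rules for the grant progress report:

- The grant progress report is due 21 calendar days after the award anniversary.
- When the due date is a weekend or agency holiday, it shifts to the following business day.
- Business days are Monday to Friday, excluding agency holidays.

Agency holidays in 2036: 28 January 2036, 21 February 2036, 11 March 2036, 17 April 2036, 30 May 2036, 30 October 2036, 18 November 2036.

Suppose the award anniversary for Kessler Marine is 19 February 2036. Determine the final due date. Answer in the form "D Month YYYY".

12 March 2036

Trigger date 19 February 2036 + 21 calendar days = 11 March 2036.
11 March 2036 is a listed holiday, so it moves to the next business day, 12 March 2036 (Wednesday).
Final deadline: 12 March 2036.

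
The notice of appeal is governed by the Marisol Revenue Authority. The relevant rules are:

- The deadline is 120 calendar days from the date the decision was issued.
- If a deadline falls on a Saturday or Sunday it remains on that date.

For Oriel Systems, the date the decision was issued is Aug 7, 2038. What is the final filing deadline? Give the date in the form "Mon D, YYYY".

Dec 5, 2038

120 calendar days after Aug 7, 2038 is Dec 5, 2038.
No adjustment is made for weekends or holidays, so Dec 5, 2038 stands.
Deadline: Dec 5, 2038.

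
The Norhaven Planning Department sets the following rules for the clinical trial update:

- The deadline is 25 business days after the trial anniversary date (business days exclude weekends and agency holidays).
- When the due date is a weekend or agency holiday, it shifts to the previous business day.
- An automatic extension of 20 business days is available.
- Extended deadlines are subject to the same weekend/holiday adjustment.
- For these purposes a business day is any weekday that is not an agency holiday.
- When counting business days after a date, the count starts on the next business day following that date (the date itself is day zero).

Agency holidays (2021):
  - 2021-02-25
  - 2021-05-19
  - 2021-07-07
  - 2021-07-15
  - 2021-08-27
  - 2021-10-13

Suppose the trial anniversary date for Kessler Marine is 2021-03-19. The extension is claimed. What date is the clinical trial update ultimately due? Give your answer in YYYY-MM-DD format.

Starting the day after 2021-03-19 and counting 25 business days lands on 2021-04-23.
2021-04-23 (Friday) is already a business day.
Applying the 20-business-day extension: 20 business days after 2021-04-23 is 2021-05-24.
2021-05-24 is a Monday and not a listed holiday, so it stands.
So the filing is due 2021-05-24.

2021-05-24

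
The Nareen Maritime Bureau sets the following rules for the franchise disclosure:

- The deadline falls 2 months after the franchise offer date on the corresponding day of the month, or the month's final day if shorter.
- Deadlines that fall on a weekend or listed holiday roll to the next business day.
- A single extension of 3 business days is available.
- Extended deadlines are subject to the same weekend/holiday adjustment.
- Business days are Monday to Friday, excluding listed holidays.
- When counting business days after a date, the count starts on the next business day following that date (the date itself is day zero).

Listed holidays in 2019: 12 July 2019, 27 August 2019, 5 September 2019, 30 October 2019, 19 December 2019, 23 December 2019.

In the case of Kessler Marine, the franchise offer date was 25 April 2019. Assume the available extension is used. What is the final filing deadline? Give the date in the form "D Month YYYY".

2 months after 25 April 2019, on the same day of the month, is 25 June 2019.
Since 25 June 2019 is a Tuesday and not a holiday, the date is unchanged.
Applying the 3-business-day extension: 3 business days after 25 June 2019 is 28 June 2019.
Since 28 June 2019 is a Friday and not a holiday, the date is unchanged.
Deadline: 28 June 2019.

28 June 2019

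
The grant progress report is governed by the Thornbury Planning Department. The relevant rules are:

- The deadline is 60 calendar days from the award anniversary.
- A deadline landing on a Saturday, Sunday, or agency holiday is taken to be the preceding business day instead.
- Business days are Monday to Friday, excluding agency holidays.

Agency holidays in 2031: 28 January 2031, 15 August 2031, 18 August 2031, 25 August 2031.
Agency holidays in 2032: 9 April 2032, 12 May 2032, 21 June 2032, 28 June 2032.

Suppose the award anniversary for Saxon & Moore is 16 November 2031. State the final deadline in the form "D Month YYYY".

15 January 2032

From 16 November 2031, 60 calendar days later is 15 January 2032.
15 January 2032 (Thursday) is already a business day.
The final due date is 15 January 2032.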